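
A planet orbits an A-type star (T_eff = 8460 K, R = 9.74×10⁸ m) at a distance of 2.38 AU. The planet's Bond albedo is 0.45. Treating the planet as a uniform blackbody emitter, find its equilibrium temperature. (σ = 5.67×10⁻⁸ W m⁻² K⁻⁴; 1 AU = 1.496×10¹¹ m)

d = 2.38 AU = 3.56×10¹¹ m.
L = 4πR_⋆²σT_⋆⁴ = 4π(9.74×10⁸)² × 5.67×10⁻⁸ × (8460)⁴ = 3.46×10²⁷ W.
S = L/(4πd²) = 2170 W m⁻².
Energy balance: absorbed = emitted ⇒ πR²·S(1−A) = 4πR²·σT_eq⁴, so T_eq⁴ = S(1−A)/(4σ).
T_eq = [2170 × 0.55 / (4 × 5.67×10⁻⁸)]^(1/4) = (5.27×10⁹)^(1/4) = 269 K.

T_eq ≈ 269 K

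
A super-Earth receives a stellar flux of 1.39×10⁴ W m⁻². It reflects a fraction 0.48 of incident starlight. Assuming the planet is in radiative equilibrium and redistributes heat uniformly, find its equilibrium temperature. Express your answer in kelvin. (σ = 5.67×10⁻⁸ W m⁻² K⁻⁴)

T_eq ≈ 423 K

Energy balance: absorbed = emitted ⇒ πR²·S(1−A) = 4πR²·σT_eq⁴, so T_eq⁴ = S(1−A)/(4σ).
T_eq = [1.39×10⁴ × 0.52 / (4 × 5.67×10⁻⁸)]^(1/4) = (3.19×10¹⁰)^(1/4) = 423 K.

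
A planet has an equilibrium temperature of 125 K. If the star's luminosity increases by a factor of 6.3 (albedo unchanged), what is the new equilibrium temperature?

T_eq ∝ L^(1/4) · d^(−1/2).
T′ = 125 × 6.3^(1/4) = 198 K.

T_eq ≈ 198 K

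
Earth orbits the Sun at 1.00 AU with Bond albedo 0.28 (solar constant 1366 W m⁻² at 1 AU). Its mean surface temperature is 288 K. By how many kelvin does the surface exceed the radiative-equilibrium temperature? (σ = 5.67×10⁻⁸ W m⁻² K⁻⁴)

ΔT ≈ 31.4 K

S = 1366/1.00² = 1366 W m⁻².
T_eq = [S(1−A)/(4σ)]^(1/4) = [1366×0.72/(4×5.67×10⁻⁸)]^(1/4) = 256.6 K.
ΔT = T_surf − T_eq = 288 − 256.6.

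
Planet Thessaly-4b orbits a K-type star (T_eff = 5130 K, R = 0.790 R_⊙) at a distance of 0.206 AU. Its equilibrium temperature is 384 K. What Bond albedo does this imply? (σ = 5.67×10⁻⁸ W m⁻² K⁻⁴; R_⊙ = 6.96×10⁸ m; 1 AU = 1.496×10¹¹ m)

R_⋆ = 0.790 × 6.96×10⁸ = 5.50×10⁸ m.
d = 0.206 AU = 3.08×10¹⁰ m.
L = 4πR_⋆²σT_⋆⁴ = 4π(5.50×10⁸)² × 5.67×10⁻⁸ × (5130)⁴ = 1.49×10²⁶ W.
S = L/(4πd²) = 1.25×10⁴ W m⁻².
From T_eq⁴ = S(1−A)/(4σ): 1−A = 4σT_eq⁴/S.
1−A = 4 × 5.67×10⁻⁸ × (384)⁴ / 1.25×10⁴ = 0.394.

A ≈ 0.61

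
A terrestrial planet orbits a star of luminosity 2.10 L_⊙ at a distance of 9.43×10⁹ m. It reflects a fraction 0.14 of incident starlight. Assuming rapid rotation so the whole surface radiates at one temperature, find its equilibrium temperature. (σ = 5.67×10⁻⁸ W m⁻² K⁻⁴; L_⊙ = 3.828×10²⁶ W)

L = 2.10 × 3.828×10²⁶ = 8.04×10²⁶ W.
Flux: S = L/(4πd²) = 8.04×10²⁶/(4π×(9.43×10⁹)²) = 7.19×10⁵ W m⁻².
Energy balance: absorbed = emitted ⇒ πR²·S(1−A) = 4πR²·σT_eq⁴, so T_eq⁴ = S(1−A)/(4σ).
T_eq = [7.19×10⁵ × 0.86 / (4 × 5.67×10⁻⁸)]^(1/4) = (2.73×10¹²)^(1/4) = 1290 K.

T_eq ≈ 1290 K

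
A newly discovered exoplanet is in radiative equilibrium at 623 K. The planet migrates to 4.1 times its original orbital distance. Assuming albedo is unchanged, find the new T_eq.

T_eq ∝ L^(1/4) · d^(−1/2).
T′ = 623 / 4.1^(1/2) = 308 K.

T_eq ≈ 308 K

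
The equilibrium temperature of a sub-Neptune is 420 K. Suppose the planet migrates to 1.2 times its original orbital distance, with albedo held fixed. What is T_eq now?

T_eq ∝ L^(1/4) · d^(−1/2).
T′ = 420 / 1.2^(1/2) = 383 K.

T_eq ≈ 383 K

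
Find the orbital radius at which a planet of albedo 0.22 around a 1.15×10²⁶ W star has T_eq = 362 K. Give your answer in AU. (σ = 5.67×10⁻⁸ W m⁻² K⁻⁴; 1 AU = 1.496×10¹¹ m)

d ≈ 0.286 AU

From T_eq⁴ = L(1−A)/(16πσd²): d = √[L(1−A)/(16πσT_eq⁴)].
d = √[1.15×10²⁶ × 0.78 / (16π × 5.67×10⁻⁸ × (362)⁴)] = 4.28×10¹⁰ m = 0.286 AU.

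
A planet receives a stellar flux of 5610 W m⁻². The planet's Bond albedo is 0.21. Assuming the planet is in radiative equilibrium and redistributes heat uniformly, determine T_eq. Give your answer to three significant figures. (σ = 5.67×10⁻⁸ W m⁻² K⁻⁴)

T_eq ≈ 374 K

Energy balance: absorbed = emitted ⇒ πR²·S(1−A) = 4πR²·σT_eq⁴, so T_eq⁴ = S(1−A)/(4σ).
T_eq = [5610 × 0.79 / (4 × 5.67×10⁻⁸)]^(1/4) = (1.95×10¹⁰)^(1/4) = 374 K.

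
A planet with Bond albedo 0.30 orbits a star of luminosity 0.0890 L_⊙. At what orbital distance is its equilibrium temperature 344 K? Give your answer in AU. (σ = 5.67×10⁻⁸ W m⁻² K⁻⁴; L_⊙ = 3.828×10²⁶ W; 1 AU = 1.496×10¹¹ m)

d ≈ 0.163 AU

L = 0.0890 × 3.828×10²⁶ = 3.41×10²⁵ W.
From T_eq⁴ = L(1−A)/(16πσd²): d = √[L(1−A)/(16πσT_eq⁴)].
d = √[3.41×10²⁵ × 0.70 / (16π × 5.67×10⁻⁸ × (344)⁴)] = 2.44×10¹⁰ m = 0.163 AU.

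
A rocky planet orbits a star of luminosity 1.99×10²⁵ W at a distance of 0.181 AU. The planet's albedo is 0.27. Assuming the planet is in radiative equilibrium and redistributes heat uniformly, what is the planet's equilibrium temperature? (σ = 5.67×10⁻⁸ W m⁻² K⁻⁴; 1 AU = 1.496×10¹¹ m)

T_eq ≈ 289 K

d = 0.181 AU = 2.71×10¹⁰ m.
Flux: S = L/(4πd²) = 1.99×10²⁵/(4π×(2.71×10¹⁰)²) = 2160 W m⁻².
Energy balance: absorbed = emitted ⇒ πR²·S(1−A) = 4πR²·σT_eq⁴, so T_eq⁴ = S(1−A)/(4σ).
T_eq = [2160 × 0.73 / (4 × 5.67×10⁻⁸)]^(1/4) = (6.95×10⁹)^(1/4) = 289 K.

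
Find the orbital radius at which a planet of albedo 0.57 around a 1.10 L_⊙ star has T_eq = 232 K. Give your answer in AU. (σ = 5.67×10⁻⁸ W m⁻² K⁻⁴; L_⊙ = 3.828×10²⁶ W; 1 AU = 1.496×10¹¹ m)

d ≈ 0.990 AU

L = 1.10 × 3.828×10²⁶ = 4.21×10²⁶ W.
From T_eq⁴ = L(1−A)/(16πσd²): d = √[L(1−A)/(16πσT_eq⁴)].
d = √[4.21×10²⁶ × 0.43 / (16π × 5.67×10⁻⁸ × (232)⁴)] = 1.48×10¹¹ m = 0.990 AU.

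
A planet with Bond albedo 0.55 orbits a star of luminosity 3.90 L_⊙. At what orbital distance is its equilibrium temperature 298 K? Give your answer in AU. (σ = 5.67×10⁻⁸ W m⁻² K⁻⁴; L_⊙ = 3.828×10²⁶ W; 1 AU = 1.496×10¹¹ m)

L = 3.90 × 3.828×10²⁶ = 1.49×10²⁷ W.
From T_eq⁴ = L(1−A)/(16πσd²): d = √[L(1−A)/(16πσT_eq⁴)].
d = √[1.49×10²⁷ × 0.45 / (16π × 5.67×10⁻⁸ × (298)⁴)] = 1.73×10¹¹ m = 1.16 AU.

d ≈ 1.16 AU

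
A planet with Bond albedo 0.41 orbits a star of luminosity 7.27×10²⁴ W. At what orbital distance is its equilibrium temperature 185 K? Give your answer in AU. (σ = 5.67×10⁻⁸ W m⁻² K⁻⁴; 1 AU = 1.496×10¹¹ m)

d ≈ 0.240 AU

From T_eq⁴ = L(1−A)/(16πσd²): d = √[L(1−A)/(16πσT_eq⁴)].
d = √[7.27×10²⁴ × 0.59 / (16π × 5.67×10⁻⁸ × (185)⁴)] = 3.58×10¹⁰ m = 0.240 AU.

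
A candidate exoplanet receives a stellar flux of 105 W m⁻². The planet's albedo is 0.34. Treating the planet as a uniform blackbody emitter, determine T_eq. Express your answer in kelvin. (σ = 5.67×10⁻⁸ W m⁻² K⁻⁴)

Energy balance: absorbed = emitted ⇒ πR²·S(1−A) = 4πR²·σT_eq⁴, so T_eq⁴ = S(1−A)/(4σ).
T_eq = [105 × 0.66 / (4 × 5.67×10⁻⁸)]^(1/4) = (3.06×10⁸)^(1/4) = 132 K.

T_eq ≈ 132 K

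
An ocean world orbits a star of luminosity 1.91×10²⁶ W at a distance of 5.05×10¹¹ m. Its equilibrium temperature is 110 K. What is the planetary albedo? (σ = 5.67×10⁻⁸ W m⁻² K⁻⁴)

A ≈ 0.44

Flux: S = L/(4πd²) = 1.91×10²⁶/(4π×(5.05×10¹¹)²) = 59.6 W m⁻².
From T_eq⁴ = S(1−A)/(4σ): 1−A = 4σT_eq⁴/S.
1−A = 4 × 5.67×10⁻⁸ × (110)⁴ / 59.6 = 0.557.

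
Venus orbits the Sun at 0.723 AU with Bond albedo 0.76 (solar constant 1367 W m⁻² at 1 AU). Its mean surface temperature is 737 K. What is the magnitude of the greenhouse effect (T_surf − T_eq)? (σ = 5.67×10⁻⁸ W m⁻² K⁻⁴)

S = 1367/0.723² = 2615 W m⁻².
T_eq = [S(1−A)/(4σ)]^(1/4) = [2615×0.24/(4×5.67×10⁻⁸)]^(1/4) = 229.4 K.
ΔT = T_surf − T_eq = 737 − 229.4.

ΔT ≈ 507.6 K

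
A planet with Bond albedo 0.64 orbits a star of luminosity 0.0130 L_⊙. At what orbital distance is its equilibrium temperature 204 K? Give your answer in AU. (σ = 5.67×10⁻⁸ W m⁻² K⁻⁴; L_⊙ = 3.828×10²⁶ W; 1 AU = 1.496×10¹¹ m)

d ≈ 0.127 AU

L = 0.0130 × 3.828×10²⁶ = 4.98×10²⁴ W.
From T_eq⁴ = L(1−A)/(16πσd²): d = √[L(1−A)/(16πσT_eq⁴)].
d = √[4.98×10²⁴ × 0.36 / (16π × 5.67×10⁻⁸ × (204)⁴)] = 1.91×10¹⁰ m = 0.127 AU.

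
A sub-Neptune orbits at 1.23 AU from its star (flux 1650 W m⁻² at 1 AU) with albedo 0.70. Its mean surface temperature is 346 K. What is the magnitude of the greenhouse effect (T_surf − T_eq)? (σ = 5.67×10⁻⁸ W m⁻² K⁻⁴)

S = 1650/1.23² = 1091 W m⁻².
T_eq = [S(1−A)/(4σ)]^(1/4) = [1091×0.30/(4×5.67×10⁻⁸)]^(1/4) = 194.9 K.
ΔT = T_surf − T_eq = 346 − 194.9.

ΔT ≈ 151.1 K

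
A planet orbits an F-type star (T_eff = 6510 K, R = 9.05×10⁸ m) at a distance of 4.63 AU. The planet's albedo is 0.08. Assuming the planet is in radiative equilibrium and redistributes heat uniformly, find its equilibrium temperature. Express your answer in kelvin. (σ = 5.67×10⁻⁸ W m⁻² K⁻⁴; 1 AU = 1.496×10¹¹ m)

d = 4.63 AU = 6.93×10¹¹ m.
L = 4πR_⋆²σT_⋆⁴ = 4π(9.05×10⁸)² × 5.67×10⁻⁸ × (6510)⁴ = 1.05×10²⁷ W.
S = L/(4πd²) = 174 W m⁻².
Energy balance: absorbed = emitted ⇒ πR²·S(1−A) = 4πR²·σT_eq⁴, so T_eq⁴ = S(1−A)/(4σ).
T_eq = [174 × 0.92 / (4 × 5.67×10⁻⁸)]^(1/4) = (7.05×10⁸)^(1/4) = 163 K.

T_eq ≈ 163 K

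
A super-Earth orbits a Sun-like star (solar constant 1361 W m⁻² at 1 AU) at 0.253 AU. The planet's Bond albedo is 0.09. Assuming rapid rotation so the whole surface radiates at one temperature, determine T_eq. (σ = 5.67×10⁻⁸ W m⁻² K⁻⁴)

Flux at 0.253 AU: S = 1361/0.253² = 2.13×10⁴ W m⁻².
Energy balance: absorbed = emitted ⇒ πR²·S(1−A) = 4πR²·σT_eq⁴, so T_eq⁴ = S(1−A)/(4σ).
T_eq = [2.13×10⁴ × 0.91 / (4 × 5.67×10⁻⁸)]^(1/4) = (8.53×10¹⁰)^(1/4) = 540 K.

T_eq ≈ 540 K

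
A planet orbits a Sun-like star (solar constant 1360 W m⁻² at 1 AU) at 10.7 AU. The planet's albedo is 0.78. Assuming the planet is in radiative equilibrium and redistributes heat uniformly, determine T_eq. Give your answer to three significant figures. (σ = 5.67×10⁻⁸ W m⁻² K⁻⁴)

Flux at 10.7 AU: S = 1360/10.7² = 11.9 W m⁻².
Energy balance: absorbed = emitted ⇒ πR²·S(1−A) = 4πR²·σT_eq⁴, so T_eq⁴ = S(1−A)/(4σ).
T_eq = [11.9 × 0.22 / (4 × 5.67×10⁻⁸)]^(1/4) = (1.15×10⁷)^(1/4) = 58.3 K.

T_eq ≈ 58.3 K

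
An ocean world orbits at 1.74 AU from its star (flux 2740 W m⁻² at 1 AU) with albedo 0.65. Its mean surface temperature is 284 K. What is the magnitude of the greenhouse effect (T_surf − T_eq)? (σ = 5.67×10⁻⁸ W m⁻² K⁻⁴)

ΔT ≈ 90.7 K

S = 2740/1.74² = 905.0 W m⁻².
T_eq = [S(1−A)/(4σ)]^(1/4) = [905.0×0.35/(4×5.67×10⁻⁸)]^(1/4) = 193.3 K.
ΔT = T_surf − T_eq = 284 − 193.3.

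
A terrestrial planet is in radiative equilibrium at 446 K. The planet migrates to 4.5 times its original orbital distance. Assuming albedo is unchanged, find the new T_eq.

T_eq ≈ 210 K

T_eq ∝ L^(1/4) · d^(−1/2).
T′ = 446 / 4.5^(1/2) = 210 K.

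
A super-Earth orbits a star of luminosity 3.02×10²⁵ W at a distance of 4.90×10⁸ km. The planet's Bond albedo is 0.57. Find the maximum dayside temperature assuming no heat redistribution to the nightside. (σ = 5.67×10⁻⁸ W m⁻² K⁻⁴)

T_ss ≈ 93.3 K

d = 4.90×10⁸ km = 4.90×10¹¹ m.
Flux: S = L/(4πd²) = 3.02×10²⁵/(4π×(4.90×10¹¹)²) = 10.0 W m⁻².
With no redistribution each surface element balances locally: S(1−A) = σT⁴.
T = [10.0 × 0.43 / 5.67×10⁻⁸]^(1/4) = (7.59×10⁷)^(1/4) = 93.3 K.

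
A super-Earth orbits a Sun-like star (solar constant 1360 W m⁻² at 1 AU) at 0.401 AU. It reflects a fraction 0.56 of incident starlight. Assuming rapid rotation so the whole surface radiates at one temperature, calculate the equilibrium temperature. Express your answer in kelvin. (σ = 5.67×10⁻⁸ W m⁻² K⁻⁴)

Flux at 0.401 AU: S = 1360/0.401² = 8460 W m⁻².
Energy balance: absorbed = emitted ⇒ πR²·S(1−A) = 4πR²·σT_eq⁴, so T_eq⁴ = S(1−A)/(4σ).
T_eq = [8460 × 0.44 / (4 × 5.67×10⁻⁸)]^(1/4) = (1.64×10¹⁰)^(1/4) = 358 K.

T_eq ≈ 358 K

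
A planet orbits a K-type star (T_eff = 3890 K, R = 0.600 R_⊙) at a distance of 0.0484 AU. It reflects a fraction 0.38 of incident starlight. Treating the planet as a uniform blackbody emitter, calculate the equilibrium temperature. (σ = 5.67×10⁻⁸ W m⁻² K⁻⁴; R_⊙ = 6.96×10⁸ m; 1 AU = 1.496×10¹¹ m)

R_⋆ = 0.600 × 6.96×10⁸ = 4.18×10⁸ m.
d = 0.0484 AU = 7.24×10⁹ m.
L = 4πR_⋆²σT_⋆⁴ = 4π(4.18×10⁸)² × 5.67×10⁻⁸ × (3890)⁴ = 2.85×10²⁵ W.
S = L/(4πd²) = 4.32×10⁴ W m⁻².
Energy balance: absorbed = emitted ⇒ πR²·S(1−A) = 4πR²·σT_eq⁴, so T_eq⁴ = S(1−A)/(4σ).
T_eq = [4.32×10⁴ × 0.62 / (4 × 5.67×10⁻⁸)]^(1/4) = (1.18×10¹¹)^(1/4) = 586 K.

T_eq ≈ 586 K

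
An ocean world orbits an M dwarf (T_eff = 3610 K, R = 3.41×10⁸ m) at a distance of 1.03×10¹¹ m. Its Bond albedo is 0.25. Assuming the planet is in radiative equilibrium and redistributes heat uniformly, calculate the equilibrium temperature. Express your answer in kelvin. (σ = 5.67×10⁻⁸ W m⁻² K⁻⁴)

T_eq ≈ 137 K

L = 4πR_⋆²σT_⋆⁴ = 4π(3.41×10⁸)² × 5.67×10⁻⁸ × (3610)⁴ = 1.41×10²⁵ W.
S = L/(4πd²) = 106 W m⁻².
Energy balance: absorbed = emitted ⇒ πR²·S(1−A) = 4πR²·σT_eq⁴, so T_eq⁴ = S(1−A)/(4σ).
T_eq = [106 × 0.75 / (4 × 5.67×10⁻⁸)]^(1/4) = (3.49×10⁸)^(1/4) = 137 K.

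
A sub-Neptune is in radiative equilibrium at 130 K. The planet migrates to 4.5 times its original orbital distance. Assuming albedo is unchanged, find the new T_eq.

T_eq ≈ 61.3 K

T_eq ∝ L^(1/4) · d^(−1/2).
T′ = 130 / 4.5^(1/2) = 61.3 K.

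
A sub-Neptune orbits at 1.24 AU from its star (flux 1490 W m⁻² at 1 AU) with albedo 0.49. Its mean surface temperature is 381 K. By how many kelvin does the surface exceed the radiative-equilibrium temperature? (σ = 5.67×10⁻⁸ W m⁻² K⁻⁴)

ΔT ≈ 164.9 K

S = 1490/1.24² = 969.0 W m⁻².
T_eq = [S(1−A)/(4σ)]^(1/4) = [969.0×0.51/(4×5.67×10⁻⁸)]^(1/4) = 216.1 K.
ΔT = T_surf − T_eq = 381 − 216.1.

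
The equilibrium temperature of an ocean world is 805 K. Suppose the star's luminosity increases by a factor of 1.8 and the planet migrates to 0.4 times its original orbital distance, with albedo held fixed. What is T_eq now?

T_eq ∝ L^(1/4) · d^(−1/2).
T′ = 805 × 1.8^(1/4) / 0.4^(1/2) = 1470 K.

T_eq ≈ 1470 K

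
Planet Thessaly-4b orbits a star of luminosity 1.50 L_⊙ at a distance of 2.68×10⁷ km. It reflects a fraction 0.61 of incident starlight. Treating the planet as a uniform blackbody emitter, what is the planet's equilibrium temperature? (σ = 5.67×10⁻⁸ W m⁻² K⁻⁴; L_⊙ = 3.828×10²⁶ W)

d = 2.68×10⁷ km = 2.68×10¹⁰ m.
L = 1.50 × 3.828×10²⁶ = 5.74×10²⁶ W.
Flux: S = L/(4πd²) = 5.74×10²⁶/(4π×(2.68×10¹⁰)²) = 6.36×10⁴ W m⁻².
Energy balance: absorbed = emitted ⇒ πR²·S(1−A) = 4πR²·σT_eq⁴, so T_eq⁴ = S(1−A)/(4σ).
T_eq = [6.36×10⁴ × 0.39 / (4 × 5.67×10⁻⁸)]^(1/4) = (1.09×10¹¹)^(1/4) = 575 K.

T_eq ≈ 575 K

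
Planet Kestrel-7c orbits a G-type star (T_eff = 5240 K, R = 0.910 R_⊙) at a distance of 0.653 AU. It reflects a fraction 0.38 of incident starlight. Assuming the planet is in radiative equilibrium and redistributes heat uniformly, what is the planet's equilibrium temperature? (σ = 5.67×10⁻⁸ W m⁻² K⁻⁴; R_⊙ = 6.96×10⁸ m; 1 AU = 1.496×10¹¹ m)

R_⋆ = 0.910 × 6.96×10⁸ = 6.33×10⁸ m.
d = 0.653 AU = 9.77×10¹⁰ m.
L = 4πR_⋆²σT_⋆⁴ = 4π(6.33×10⁸)² × 5.67×10⁻⁸ × (5240)⁴ = 2.15×10²⁶ W.
S = L/(4πd²) = 1800 W m⁻².
Energy balance: absorbed = emitted ⇒ πR²·S(1−A) = 4πR²·σT_eq⁴, so T_eq⁴ = S(1−A)/(4σ).
T_eq = [1800 × 0.62 / (4 × 5.67×10⁻⁸)]^(1/4) = (4.91×10⁹)^(1/4) = 265 K.

T_eq ≈ 265 K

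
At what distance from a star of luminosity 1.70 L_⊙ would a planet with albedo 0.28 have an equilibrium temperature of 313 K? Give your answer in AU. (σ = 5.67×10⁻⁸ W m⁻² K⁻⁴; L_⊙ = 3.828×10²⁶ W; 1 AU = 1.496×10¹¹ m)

d ≈ 0.875 AU

L = 1.70 × 3.828×10²⁶ = 6.51×10²⁶ W.
From T_eq⁴ = L(1−A)/(16πσd²): d = √[L(1−A)/(16πσT_eq⁴)].
d = √[6.51×10²⁶ × 0.72 / (16π × 5.67×10⁻⁸ × (313)⁴)] = 1.31×10¹¹ m = 0.875 AU.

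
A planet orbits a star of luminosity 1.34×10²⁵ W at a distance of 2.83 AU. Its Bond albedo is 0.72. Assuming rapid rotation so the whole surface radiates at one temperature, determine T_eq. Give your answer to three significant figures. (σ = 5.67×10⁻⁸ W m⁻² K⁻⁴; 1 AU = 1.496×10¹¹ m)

d = 2.83 AU = 4.23×10¹¹ m.
Flux: S = L/(4πd²) = 1.34×10²⁵/(4π×(4.23×10¹¹)²) = 5.95 W m⁻².
Energy balance: absorbed = emitted ⇒ πR²·S(1−A) = 4πR²·σT_eq⁴, so T_eq⁴ = S(1−A)/(4σ).
T_eq = [5.95 × 0.28 / (4 × 5.67×10⁻⁸)]^(1/4) = (7.34×10⁶)^(1/4) = 52.1 K.

T_eq ≈ 52.1 K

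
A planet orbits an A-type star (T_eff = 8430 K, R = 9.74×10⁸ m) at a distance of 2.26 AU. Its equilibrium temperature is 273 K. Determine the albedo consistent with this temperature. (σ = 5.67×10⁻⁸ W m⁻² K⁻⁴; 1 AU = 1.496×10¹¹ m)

d = 2.26 AU = 3.38×10¹¹ m.
L = 4πR_⋆²σT_⋆⁴ = 4π(9.74×10⁸)² × 5.67×10⁻⁸ × (8430)⁴ = 3.41×10²⁷ W.
S = L/(4πd²) = 2380 W m⁻².
From T_eq⁴ = S(1−A)/(4σ): 1−A = 4σT_eq⁴/S.
1−A = 4 × 5.67×10⁻⁸ × (273)⁴ / 2380 = 0.530.

A ≈ 0.47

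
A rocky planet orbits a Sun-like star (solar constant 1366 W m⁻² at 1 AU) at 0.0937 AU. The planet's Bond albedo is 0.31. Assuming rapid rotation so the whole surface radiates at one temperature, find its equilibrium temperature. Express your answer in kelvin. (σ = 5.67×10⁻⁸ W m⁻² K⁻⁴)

Flux at 0.0937 AU: S = 1366/0.0937² = 1.56×10⁵ W m⁻².
Energy balance: absorbed = emitted ⇒ πR²·S(1−A) = 4πR²·σT_eq⁴, so T_eq⁴ = S(1−A)/(4σ).
T_eq = [1.56×10⁵ × 0.69 / (4 × 5.67×10⁻⁸)]^(1/4) = (4.73×10¹¹)^(1/4) = 829 K.

T_eq ≈ 829 K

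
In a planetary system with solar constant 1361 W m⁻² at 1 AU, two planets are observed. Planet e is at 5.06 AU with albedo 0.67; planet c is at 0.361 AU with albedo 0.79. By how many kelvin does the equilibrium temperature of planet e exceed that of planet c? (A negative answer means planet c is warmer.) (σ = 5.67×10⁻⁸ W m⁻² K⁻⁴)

T_eq = [S₀(1−A)/(4σd²)]^(1/4), so T ∝ (1−A)^(1/4) / √d.
T₁ = [1361×0.33/(4×5.67×10⁻⁸×5.06²)]^(1/4) = 93.78 K.
T₂ = [1361×0.21/(4×5.67×10⁻⁸×0.361²)]^(1/4) = 313.58 K.

ΔT ≈ -219.8 K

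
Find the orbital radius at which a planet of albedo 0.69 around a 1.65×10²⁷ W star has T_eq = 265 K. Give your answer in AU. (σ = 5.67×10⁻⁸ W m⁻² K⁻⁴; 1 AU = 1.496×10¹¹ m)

d ≈ 1.28 AU

From T_eq⁴ = L(1−A)/(16πσd²): d = √[L(1−A)/(16πσT_eq⁴)].
d = √[1.65×10²⁷ × 0.31 / (16π × 5.67×10⁻⁸ × (265)⁴)] = 1.91×10¹¹ m = 1.28 AU.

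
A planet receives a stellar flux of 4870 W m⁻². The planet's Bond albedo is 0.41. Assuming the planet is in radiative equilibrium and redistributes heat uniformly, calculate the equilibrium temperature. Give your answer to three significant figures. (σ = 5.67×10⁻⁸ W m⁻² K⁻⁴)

T_eq ≈ 335 K

Energy balance: absorbed = emitted ⇒ πR²·S(1−A) = 4πR²·σT_eq⁴, so T_eq⁴ = S(1−A)/(4σ).
T_eq = [4870 × 0.59 / (4 × 5.67×10⁻⁸)]^(1/4) = (1.27×10¹⁰)^(1/4) = 335 K.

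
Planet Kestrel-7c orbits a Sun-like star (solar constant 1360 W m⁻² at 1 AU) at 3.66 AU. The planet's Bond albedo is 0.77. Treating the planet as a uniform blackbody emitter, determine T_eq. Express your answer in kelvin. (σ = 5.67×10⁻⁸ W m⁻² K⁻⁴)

Flux at 3.66 AU: S = 1360/3.66² = 102 W m⁻².
Energy balance: absorbed = emitted ⇒ πR²·S(1−A) = 4πR²·σT_eq⁴, so T_eq⁴ = S(1−A)/(4σ).
T_eq = [102 × 0.23 / (4 × 5.67×10⁻⁸)]^(1/4) = (1.03×10⁸)^(1/4) = 101 K.

T_eq ≈ 101 K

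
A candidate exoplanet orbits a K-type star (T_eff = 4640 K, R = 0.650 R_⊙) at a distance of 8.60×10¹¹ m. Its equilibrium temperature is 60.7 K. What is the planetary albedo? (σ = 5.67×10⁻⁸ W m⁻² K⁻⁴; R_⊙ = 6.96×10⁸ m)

A ≈ 0.58

R_⋆ = 0.650 × 6.96×10⁸ = 4.52×10⁸ m.
L = 4πR_⋆²σT_⋆⁴ = 4π(4.52×10⁸)² × 5.67×10⁻⁸ × (4640)⁴ = 6.76×10²⁵ W.
S = L/(4πd²) = 7.27 W m⁻².
From T_eq⁴ = S(1−A)/(4σ): 1−A = 4σT_eq⁴/S.
1−A = 4 × 5.67×10⁻⁸ × (60.7)⁴ / 7.27 = 0.423.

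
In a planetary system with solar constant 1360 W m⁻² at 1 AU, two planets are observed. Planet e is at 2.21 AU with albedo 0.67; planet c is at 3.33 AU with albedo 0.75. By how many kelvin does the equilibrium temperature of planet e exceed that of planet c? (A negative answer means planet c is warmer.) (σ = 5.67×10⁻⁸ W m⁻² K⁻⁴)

ΔT ≈ 34.0 K

T_eq = [S₀(1−A)/(4σd²)]^(1/4), so T ∝ (1−A)^(1/4) / √d.
T₁ = [1360×0.33/(4×5.67×10⁻⁸×2.21²)]^(1/4) = 141.88 K.
T₂ = [1360×0.25/(4×5.67×10⁻⁸×3.33²)]^(1/4) = 107.83 K.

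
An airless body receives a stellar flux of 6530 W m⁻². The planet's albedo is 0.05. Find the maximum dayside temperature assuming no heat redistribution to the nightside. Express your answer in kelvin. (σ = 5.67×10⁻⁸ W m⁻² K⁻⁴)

With no redistribution each surface element balances locally: S(1−A) = σT⁴.
T = [6530 × 0.95 / 5.67×10⁻⁸]^(1/4) = (1.09×10¹¹)^(1/4) = 575 K.

T_ss ≈ 575 K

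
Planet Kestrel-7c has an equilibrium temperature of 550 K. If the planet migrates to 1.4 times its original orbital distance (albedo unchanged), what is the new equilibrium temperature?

T_eq ≈ 465 K

T_eq ∝ L^(1/4) · d^(−1/2).
T′ = 550 / 1.4^(1/2) = 465 K.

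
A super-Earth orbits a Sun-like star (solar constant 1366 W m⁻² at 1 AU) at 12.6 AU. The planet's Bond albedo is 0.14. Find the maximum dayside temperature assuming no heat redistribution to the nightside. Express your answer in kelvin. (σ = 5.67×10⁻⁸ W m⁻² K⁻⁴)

Flux at 12.6 AU: S = 1366/12.6² = 8.60 W m⁻².
With no redistribution each surface element balances locally: S(1−A) = σT⁴.
T = [8.60 × 0.86 / 5.67×10⁻⁸]^(1/4) = (1.31×10⁸)^(1/4) = 107 K.

T_ss ≈ 107 K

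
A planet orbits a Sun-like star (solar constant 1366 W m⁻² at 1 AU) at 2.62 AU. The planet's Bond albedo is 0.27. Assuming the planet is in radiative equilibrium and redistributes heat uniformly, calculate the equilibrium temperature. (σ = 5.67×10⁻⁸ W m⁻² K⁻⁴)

T_eq ≈ 159 K

Flux at 2.62 AU: S = 1366/2.62² = 199 W m⁻².
Energy balance: absorbed = emitted ⇒ πR²·S(1−A) = 4πR²·σT_eq⁴, so T_eq⁴ = S(1−A)/(4σ).
T_eq = [199 × 0.73 / (4 × 5.67×10⁻⁸)]^(1/4) = (6.41×10⁸)^(1/4) = 159 K.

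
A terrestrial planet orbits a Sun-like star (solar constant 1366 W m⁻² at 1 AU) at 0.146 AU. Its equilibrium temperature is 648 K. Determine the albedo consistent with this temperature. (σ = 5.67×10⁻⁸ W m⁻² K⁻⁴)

A ≈ 0.38

Flux at 0.146 AU: S = 1366/0.146² = 6.41×10⁴ W m⁻².
From T_eq⁴ = S(1−A)/(4σ): 1−A = 4σT_eq⁴/S.
1−A = 4 × 5.67×10⁻⁸ × (648)⁴ / 6.41×10⁴ = 0.624.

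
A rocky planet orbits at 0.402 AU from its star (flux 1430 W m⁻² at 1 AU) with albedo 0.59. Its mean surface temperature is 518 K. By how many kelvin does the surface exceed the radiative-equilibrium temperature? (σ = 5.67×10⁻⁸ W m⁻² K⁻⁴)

ΔT ≈ 162.4 K

S = 1430/0.402² = 8849 W m⁻².
T_eq = [S(1−A)/(4σ)]^(1/4) = [8849×0.41/(4×5.67×10⁻⁸)]^(1/4) = 355.6 K.
ΔT = T_surf − T_eq = 518 − 355.6.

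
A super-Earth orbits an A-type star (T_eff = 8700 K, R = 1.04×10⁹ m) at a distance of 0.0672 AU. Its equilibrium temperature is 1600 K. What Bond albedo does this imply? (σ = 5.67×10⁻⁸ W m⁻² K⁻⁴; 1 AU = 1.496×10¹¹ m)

A ≈ 0.57

d = 0.0672 AU = 1.01×10¹⁰ m.
L = 4πR_⋆²σT_⋆⁴ = 4π(1.04×10⁹)² × 5.67×10⁻⁸ × (8700)⁴ = 4.42×10²⁷ W.
S = L/(4πd²) = 3.48×10⁶ W m⁻².
From T_eq⁴ = S(1−A)/(4σ): 1−A = 4σT_eq⁴/S.
1−A = 4 × 5.67×10⁻⁸ × (1600)⁴ / 3.48×10⁶ = 0.428.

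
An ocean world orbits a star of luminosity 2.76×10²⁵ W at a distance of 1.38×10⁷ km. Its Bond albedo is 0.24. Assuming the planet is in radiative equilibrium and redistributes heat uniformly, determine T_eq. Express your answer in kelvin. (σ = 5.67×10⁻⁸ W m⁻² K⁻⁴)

T_eq ≈ 443 K

d = 1.38×10⁷ km = 1.38×10¹⁰ m.
Flux: S = L/(4πd²) = 2.76×10²⁵/(4π×(1.38×10¹⁰)²) = 1.15×10⁴ W m⁻².
Energy balance: absorbed = emitted ⇒ πR²·S(1−A) = 4πR²·σT_eq⁴, so T_eq⁴ = S(1−A)/(4σ).
T_eq = [1.15×10⁴ × 0.76 / (4 × 5.67×10⁻⁸)]^(1/4) = (3.86×10¹⁰)^(1/4) = 443 K.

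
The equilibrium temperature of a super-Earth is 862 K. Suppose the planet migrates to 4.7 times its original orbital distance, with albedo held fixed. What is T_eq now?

T_eq ∝ L^(1/4) · d^(−1/2).
T′ = 862 / 4.7^(1/2) = 398 K.

T_eq ≈ 398 K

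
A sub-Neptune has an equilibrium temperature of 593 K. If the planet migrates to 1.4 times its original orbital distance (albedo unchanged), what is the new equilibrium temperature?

T_eq ∝ L^(1/4) · d^(−1/2).
T′ = 593 / 1.4^(1/2) = 501 K.

T_eq ≈ 501 K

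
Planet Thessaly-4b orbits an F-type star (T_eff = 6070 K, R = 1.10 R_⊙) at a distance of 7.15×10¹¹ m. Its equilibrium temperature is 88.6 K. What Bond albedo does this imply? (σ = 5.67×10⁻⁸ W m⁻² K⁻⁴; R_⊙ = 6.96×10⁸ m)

A ≈ 0.84

R_⋆ = 1.10 × 6.96×10⁸ = 7.66×10⁸ m.
L = 4πR_⋆²σT_⋆⁴ = 4π(7.66×10⁸)² × 5.67×10⁻⁸ × (6070)⁴ = 5.67×10²⁶ W.
S = L/(4πd²) = 88.3 W m⁻².
From T_eq⁴ = S(1−A)/(4σ): 1−A = 4σT_eq⁴/S.
1−A = 4 × 5.67×10⁻⁸ × (88.6)⁴ / 88.3 = 0.158.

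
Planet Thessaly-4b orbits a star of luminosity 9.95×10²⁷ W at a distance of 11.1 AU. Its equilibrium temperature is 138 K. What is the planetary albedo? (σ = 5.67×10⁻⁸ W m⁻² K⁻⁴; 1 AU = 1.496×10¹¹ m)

A ≈ 0.71

d = 11.1 AU = 1.66×10¹² m.
Flux: S = L/(4πd²) = 9.95×10²⁷/(4π×(1.66×10¹²)²) = 287 W m⁻².
From T_eq⁴ = S(1−A)/(4σ): 1−A = 4σT_eq⁴/S.
1−A = 4 × 5.67×10⁻⁸ × (138)⁴ / 287 = 0.286.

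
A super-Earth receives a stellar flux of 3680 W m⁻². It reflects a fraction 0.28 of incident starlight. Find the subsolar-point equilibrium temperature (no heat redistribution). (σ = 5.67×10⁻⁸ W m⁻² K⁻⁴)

T_ss ≈ 465 K

At the subsolar point the surface absorbs S(1−A) and emits σT⁴ per unit area — no factor of 4, since only the local patch is in balance.
T = [3680 × 0.72 / 5.67×10⁻⁸]^(1/4) = (4.67×10¹⁰)^(1/4) = 465 K.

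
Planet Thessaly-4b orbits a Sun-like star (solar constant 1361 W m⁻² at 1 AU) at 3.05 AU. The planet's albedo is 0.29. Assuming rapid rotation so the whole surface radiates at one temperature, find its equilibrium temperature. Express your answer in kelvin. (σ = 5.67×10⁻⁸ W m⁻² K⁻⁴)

T_eq ≈ 146 K

Flux at 3.05 AU: S = 1361/3.05² = 146 W m⁻².
Energy balance: absorbed = emitted ⇒ πR²·S(1−A) = 4πR²·σT_eq⁴, so T_eq⁴ = S(1−A)/(4σ).
T_eq = [146 × 0.71 / (4 × 5.67×10⁻⁸)]^(1/4) = (4.58×10⁸)^(1/4) = 146 K.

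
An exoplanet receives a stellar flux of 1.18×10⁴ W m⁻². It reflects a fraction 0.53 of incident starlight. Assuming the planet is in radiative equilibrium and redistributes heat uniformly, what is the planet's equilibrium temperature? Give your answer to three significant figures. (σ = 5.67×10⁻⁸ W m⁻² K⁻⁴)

Energy balance: absorbed = emitted ⇒ πR²·S(1−A) = 4πR²·σT_eq⁴, so T_eq⁴ = S(1−A)/(4σ).
T_eq = [1.18×10⁴ × 0.47 / (4 × 5.67×10⁻⁸)]^(1/4) = (2.45×10¹⁰)^(1/4) = 395 K.

T_eq ≈ 395 K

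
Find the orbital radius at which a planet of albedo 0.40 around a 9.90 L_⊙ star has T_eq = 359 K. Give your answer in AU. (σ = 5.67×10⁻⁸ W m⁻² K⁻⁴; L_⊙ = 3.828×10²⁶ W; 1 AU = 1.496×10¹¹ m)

L = 9.90 × 3.828×10²⁶ = 3.79×10²⁷ W.
From T_eq⁴ = L(1−A)/(16πσd²): d = √[L(1−A)/(16πσT_eq⁴)].
d = √[3.79×10²⁷ × 0.60 / (16π × 5.67×10⁻⁸ × (359)⁴)] = 2.19×10¹¹ m = 1.46 AU.

d ≈ 1.46 AU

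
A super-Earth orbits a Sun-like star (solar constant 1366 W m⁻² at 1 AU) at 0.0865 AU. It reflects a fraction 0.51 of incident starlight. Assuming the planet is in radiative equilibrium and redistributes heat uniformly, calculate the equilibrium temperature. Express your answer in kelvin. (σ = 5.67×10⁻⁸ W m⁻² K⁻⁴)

Flux at 0.0865 AU: S = 1366/0.0865² = 1.83×10⁵ W m⁻².
Energy balance: absorbed = emitted ⇒ πR²·S(1−A) = 4πR²·σT_eq⁴, so T_eq⁴ = S(1−A)/(4σ).
T_eq = [1.83×10⁵ × 0.49 / (4 × 5.67×10⁻⁸)]^(1/4) = (3.94×10¹¹)^(1/4) = 792 K.

T_eq ≈ 792 K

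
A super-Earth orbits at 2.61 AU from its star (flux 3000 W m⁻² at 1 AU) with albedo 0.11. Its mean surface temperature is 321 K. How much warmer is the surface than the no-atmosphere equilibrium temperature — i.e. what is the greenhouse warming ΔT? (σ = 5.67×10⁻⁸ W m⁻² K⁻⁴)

S = 3000/2.61² = 440.4 W m⁻².
T_eq = [S(1−A)/(4σ)]^(1/4) = [440.4×0.89/(4×5.67×10⁻⁸)]^(1/4) = 203.9 K.
ΔT = T_surf − T_eq = 321 − 203.9.

ΔT ≈ 117.1 K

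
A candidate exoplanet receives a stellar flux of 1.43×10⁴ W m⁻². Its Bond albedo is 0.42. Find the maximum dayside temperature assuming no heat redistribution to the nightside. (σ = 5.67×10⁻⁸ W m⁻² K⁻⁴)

With no redistribution each surface element balances locally: S(1−A) = σT⁴.
T = [1.43×10⁴ × 0.58 / 5.67×10⁻⁸]^(1/4) = (1.46×10¹¹)^(1/4) = 618 K.

T_ss ≈ 618 K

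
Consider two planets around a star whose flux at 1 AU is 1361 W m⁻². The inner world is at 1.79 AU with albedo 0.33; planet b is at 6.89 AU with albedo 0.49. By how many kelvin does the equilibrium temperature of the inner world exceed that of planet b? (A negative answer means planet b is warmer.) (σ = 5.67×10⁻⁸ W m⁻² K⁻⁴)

T_eq = [S₀(1−A)/(4σd²)]^(1/4), so T ∝ (1−A)^(1/4) / √d.
T₁ = [1361×0.67/(4×5.67×10⁻⁸×1.79²)]^(1/4) = 188.21 K.
T₂ = [1361×0.51/(4×5.67×10⁻⁸×6.89²)]^(1/4) = 89.61 K.

ΔT ≈ 98.6 K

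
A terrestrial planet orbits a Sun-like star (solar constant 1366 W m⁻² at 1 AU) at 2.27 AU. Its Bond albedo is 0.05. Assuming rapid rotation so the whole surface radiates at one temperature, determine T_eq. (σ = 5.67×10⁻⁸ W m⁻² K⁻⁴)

Flux at 2.27 AU: S = 1366/2.27² = 265 W m⁻².
Energy balance: absorbed = emitted ⇒ πR²·S(1−A) = 4πR²·σT_eq⁴, so T_eq⁴ = S(1−A)/(4σ).
T_eq = [265 × 0.95 / (4 × 5.67×10⁻⁸)]^(1/4) = (1.11×10⁹)^(1/4) = 183 K.

T_eq ≈ 183 K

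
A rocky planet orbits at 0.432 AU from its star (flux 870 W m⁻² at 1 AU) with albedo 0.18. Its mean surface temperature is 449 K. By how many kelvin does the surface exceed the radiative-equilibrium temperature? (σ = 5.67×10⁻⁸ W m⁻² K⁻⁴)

S = 870/0.432² = 4662 W m⁻².
T_eq = [S(1−A)/(4σ)]^(1/4) = [4662×0.82/(4×5.67×10⁻⁸)]^(1/4) = 360.3 K.
ΔT = T_surf − T_eq = 449 − 360.3.

ΔT ≈ 88.7 K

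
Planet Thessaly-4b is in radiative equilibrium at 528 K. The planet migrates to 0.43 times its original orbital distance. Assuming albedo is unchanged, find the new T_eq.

T_eq ≈ 805 K

T_eq ∝ L^(1/4) · d^(−1/2).
T′ = 528 / 0.43^(1/2) = 805 K.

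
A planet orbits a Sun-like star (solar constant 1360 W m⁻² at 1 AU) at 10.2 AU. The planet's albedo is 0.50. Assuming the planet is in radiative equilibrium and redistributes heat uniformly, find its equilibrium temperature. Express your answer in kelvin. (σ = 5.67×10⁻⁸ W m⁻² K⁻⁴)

Flux at 10.2 AU: S = 1360/10.2² = 13.1 W m⁻².
Energy balance: absorbed = emitted ⇒ πR²·S(1−A) = 4πR²·σT_eq⁴, so T_eq⁴ = S(1−A)/(4σ).
T_eq = [13.1 × 0.50 / (4 × 5.67×10⁻⁸)]^(1/4) = (2.88×10⁷)^(1/4) = 73.3 K.

T_eq ≈ 73.3 K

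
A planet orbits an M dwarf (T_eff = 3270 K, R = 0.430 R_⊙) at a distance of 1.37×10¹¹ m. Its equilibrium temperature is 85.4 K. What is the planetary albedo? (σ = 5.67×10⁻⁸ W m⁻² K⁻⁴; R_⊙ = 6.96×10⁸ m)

R_⋆ = 0.430 × 6.96×10⁸ = 2.99×10⁸ m.
L = 4πR_⋆²σT_⋆⁴ = 4π(2.99×10⁸)² × 5.67×10⁻⁸ × (3270)⁴ = 7.30×10²⁴ W.
S = L/(4πd²) = 30.9 W m⁻².
From T_eq⁴ = S(1−A)/(4σ): 1−A = 4σT_eq⁴/S.
1−A = 4 × 5.67×10⁻⁸ × (85.4)⁴ / 30.9 = 0.390.

A ≈ 0.61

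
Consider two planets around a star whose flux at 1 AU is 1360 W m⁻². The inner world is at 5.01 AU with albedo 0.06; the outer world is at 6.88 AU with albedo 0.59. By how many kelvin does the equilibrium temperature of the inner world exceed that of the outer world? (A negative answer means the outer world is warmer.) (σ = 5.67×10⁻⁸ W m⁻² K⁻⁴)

ΔT ≈ 37.5 K

T_eq = [S₀(1−A)/(4σd²)]^(1/4), so T ∝ (1−A)^(1/4) / √d.
T₁ = [1360×0.94/(4×5.67×10⁻⁸×5.01²)]^(1/4) = 122.42 K.
T₂ = [1360×0.41/(4×5.67×10⁻⁸×6.88²)]^(1/4) = 84.89 K.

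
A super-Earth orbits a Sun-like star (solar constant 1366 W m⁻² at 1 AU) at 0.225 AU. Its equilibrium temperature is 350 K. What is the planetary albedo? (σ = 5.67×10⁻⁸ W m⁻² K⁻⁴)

Flux at 0.225 AU: S = 1366/0.225² = 2.70×10⁴ W m⁻².
From T_eq⁴ = S(1−A)/(4σ): 1−A = 4σT_eq⁴/S.
1−A = 4 × 5.67×10⁻⁸ × (350)⁴ / 2.70×10⁴ = 0.126.

A ≈ 0.87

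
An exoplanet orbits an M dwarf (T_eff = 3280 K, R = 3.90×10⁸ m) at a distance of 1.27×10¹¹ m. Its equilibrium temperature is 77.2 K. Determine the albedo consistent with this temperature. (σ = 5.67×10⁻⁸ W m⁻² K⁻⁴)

L = 4πR_⋆²σT_⋆⁴ = 4π(3.90×10⁸)² × 5.67×10⁻⁸ × (3280)⁴ = 1.25×10²⁵ W.
S = L/(4πd²) = 61.9 W m⁻².
From T_eq⁴ = S(1−A)/(4σ): 1−A = 4σT_eq⁴/S.
1−A = 4 × 5.67×10⁻⁸ × (77.2)⁴ / 61.9 = 0.130.

A ≈ 0.87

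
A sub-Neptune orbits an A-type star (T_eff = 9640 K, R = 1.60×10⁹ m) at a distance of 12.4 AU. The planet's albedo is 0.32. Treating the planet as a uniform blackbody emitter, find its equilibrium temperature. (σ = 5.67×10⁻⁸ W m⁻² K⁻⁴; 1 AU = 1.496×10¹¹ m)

T_eq ≈ 182 K

d = 12.4 AU = 1.86×10¹² m.
L = 4πR_⋆²σT_⋆⁴ = 4π(1.60×10⁹)² × 5.67×10⁻⁸ × (9640)⁴ = 1.58×10²⁸ W.
S = L/(4πd²) = 364 W m⁻².
Energy balance: absorbed = emitted ⇒ πR²·S(1−A) = 4πR²·σT_eq⁴, so T_eq⁴ = S(1−A)/(4σ).
T_eq = [364 × 0.68 / (4 × 5.67×10⁻⁸)]^(1/4) = (1.09×10⁹)^(1/4) = 182 K.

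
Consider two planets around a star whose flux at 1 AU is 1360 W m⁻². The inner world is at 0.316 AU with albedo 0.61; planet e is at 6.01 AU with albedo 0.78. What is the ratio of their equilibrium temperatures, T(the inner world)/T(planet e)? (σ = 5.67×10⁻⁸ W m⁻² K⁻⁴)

T_eq = [S₀(1−A)/(4σd²)]^(1/4), so T ∝ (1−A)^(1/4) / √d.
T₁ = [1360×0.39/(4×5.67×10⁻⁸×0.316²)]^(1/4) = 391.20 K.
T₂ = [1360×0.22/(4×5.67×10⁻⁸×6.01²)]^(1/4) = 77.74 K.

T₁/T₂ ≈ 5.032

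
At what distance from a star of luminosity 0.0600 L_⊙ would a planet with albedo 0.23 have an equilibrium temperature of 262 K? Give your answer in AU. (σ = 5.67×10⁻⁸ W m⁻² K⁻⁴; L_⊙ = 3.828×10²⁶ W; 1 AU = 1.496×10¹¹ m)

d ≈ 0.243 AU

L = 0.0600 × 3.828×10²⁶ = 2.30×10²⁵ W.
From T_eq⁴ = L(1−A)/(16πσd²): d = √[L(1−A)/(16πσT_eq⁴)].
d = √[2.30×10²⁵ × 0.77 / (16π × 5.67×10⁻⁸ × (262)⁴)] = 3.63×10¹⁰ m = 0.243 AU.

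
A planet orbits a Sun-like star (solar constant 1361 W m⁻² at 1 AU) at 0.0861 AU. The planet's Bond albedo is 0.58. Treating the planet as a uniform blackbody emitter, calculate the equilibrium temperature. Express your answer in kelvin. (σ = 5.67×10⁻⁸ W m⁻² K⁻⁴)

T_eq ≈ 764 K

Flux at 0.0861 AU: S = 1361/0.0861² = 1.84×10⁵ W m⁻².
Energy balance: absorbed = emitted ⇒ πR²·S(1−A) = 4πR²·σT_eq⁴, so T_eq⁴ = S(1−A)/(4σ).
T_eq = [1.84×10⁵ × 0.42 / (4 × 5.67×10⁻⁸)]^(1/4) = (3.40×10¹¹)^(1/4) = 764 K.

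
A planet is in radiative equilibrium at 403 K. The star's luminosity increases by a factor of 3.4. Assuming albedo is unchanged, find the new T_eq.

T_eq ∝ L^(1/4) · d^(−1/2).
T′ = 403 × 3.4^(1/4) = 547 K.

T_eq ≈ 547 K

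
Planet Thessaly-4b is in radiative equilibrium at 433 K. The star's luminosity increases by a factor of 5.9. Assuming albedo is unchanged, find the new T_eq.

T_eq ∝ L^(1/4) · d^(−1/2).
T′ = 433 × 5.9^(1/4) = 675 K.

T_eq ≈ 675 K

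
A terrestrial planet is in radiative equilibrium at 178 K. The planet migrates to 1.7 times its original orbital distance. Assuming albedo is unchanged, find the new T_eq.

T_eq ≈ 137 K

T_eq ∝ L^(1/4) · d^(−1/2).
T′ = 178 / 1.7^(1/2) = 137 K.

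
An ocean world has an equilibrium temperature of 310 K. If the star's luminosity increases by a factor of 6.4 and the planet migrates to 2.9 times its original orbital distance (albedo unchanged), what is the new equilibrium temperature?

T_eq ≈ 290 K

T_eq ∝ L^(1/4) · d^(−1/2).
T′ = 310 × 6.4^(1/4) / 2.9^(1/2) = 290 K.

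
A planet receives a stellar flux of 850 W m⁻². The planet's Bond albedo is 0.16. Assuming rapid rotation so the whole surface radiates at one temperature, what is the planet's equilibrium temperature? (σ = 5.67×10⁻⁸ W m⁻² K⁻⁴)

Energy balance: absorbed = emitted ⇒ πR²·S(1−A) = 4πR²·σT_eq⁴, so T_eq⁴ = S(1−A)/(4σ).
T_eq = [850 × 0.84 / (4 × 5.67×10⁻⁸)]^(1/4) = (3.15×10⁹)^(1/4) = 237 K.

T_eq ≈ 237 K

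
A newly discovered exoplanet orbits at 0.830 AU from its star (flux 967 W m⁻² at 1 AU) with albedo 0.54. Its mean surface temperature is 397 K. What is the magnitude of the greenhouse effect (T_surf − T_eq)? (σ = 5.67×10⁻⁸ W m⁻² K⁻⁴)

ΔT ≈ 166.0 K

S = 967/0.830² = 1404 W m⁻².
T_eq = [S(1−A)/(4σ)]^(1/4) = [1404×0.46/(4×5.67×10⁻⁸)]^(1/4) = 231.0 K.
ΔT = T_surf − T_eq = 397 − 231.0.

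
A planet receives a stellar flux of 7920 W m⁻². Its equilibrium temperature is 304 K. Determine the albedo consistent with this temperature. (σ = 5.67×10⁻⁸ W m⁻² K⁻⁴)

A ≈ 0.76

From T_eq⁴ = S(1−A)/(4σ): 1−A = 4σT_eq⁴/S.
1−A = 4 × 5.67×10⁻⁸ × (304)⁴ / 7920 = 0.245.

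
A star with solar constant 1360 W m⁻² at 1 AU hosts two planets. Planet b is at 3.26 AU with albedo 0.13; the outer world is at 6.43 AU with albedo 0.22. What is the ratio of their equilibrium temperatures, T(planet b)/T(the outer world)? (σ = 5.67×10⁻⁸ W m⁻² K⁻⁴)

T₁/T₂ ≈ 1.443

T_eq = [S₀(1−A)/(4σd²)]^(1/4), so T ∝ (1−A)^(1/4) / √d.
T₁ = [1360×0.87/(4×5.67×10⁻⁸×3.26²)]^(1/4) = 148.85 K.
T₂ = [1360×0.78/(4×5.67×10⁻⁸×6.43²)]^(1/4) = 103.13 K.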